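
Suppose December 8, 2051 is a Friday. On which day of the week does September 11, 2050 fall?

Count forward from the earlier date (September 11, 2050) to the later (December 8, 2051):
September 11, 2050 → September 11, 2051: 365 days.
September 2051: 30 − 11 = 19 days remain.
Then October (31), November (30): 31 + 30 = 61 days.
December 1–8, 2051: 8 days.
Residual: 88 days.
Total: 453 days.
453 mod 7 = 5, so 5 days before Friday is Sunday.

Sunday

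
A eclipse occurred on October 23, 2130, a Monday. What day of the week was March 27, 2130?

Count forward from the earlier date (March 27, 2130) to the later (October 23, 2130):
March 2130: 31 − 27 = 4 days remain.
Then April (30), May (31), June (30), July (31), August (31), September (30): 30 + 31 + 30 + 31 + 31 + 30 = 183 days.
October 1–23, 2130: 23 days.
Total: 4 + 183 + 23 = 210 days.
210 is a multiple of 7, so March 27, 2130 falls on the same weekday: Monday.

Monday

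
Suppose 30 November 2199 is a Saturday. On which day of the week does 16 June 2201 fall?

November 30, 2199 → November 30, 2200: 365 days (2200 is not a leap year (divisible by 100 but not 400)).
November 2200: 30 − 30 = 0 days remain.
Then December (31), January (31), February 2201 (28), March (31), April (30), May (31): 31 + 31 + 28 + 31 + 30 + 31 = 182 days.
June 1–16, 2201: 16 days.
Residual: 198 days.
Total: 563 days.
563 mod 7 = 3, so 3 days after Saturday is Tuesday.

Tuesday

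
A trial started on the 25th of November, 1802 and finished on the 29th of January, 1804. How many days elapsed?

Day-of-year of November 25, 1802: 329.
Day-of-year of January 29, 1804: 29.
1802 has 365 days, so 365 − 329 = 36 days remain in 1802.
Full years: 1803: 365. Sum = 365.
Total: 36 + 365 + 29 = 430 days.

430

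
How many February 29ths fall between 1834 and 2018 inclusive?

45

Years divisible by 4: 1836, 1840, …, 2016 — 46 in all.
Of these, 1900 is divisible by 100 but not 400, so not leap.
2000 is divisible by 400, so still leap.
Leap years: 46 − 1 = 45.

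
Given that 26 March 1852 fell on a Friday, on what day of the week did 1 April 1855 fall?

Day-of-year of March 26, 1852: 86.
Day-of-year of April 1, 1855: 91.
1852 has 366 days, so 366 − 86 = 280 days remain in 1852.
Full years: 1853: 365; 1854: 365. Sum = 730.
Total: 280 + 730 + 91 = 1101 days.
1101 mod 7 = 2, so 2 days after Friday is Sunday.

Sunday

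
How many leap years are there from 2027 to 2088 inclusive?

16

Years divisible by 4: 2028, 2032, …, 2088 — 16 in all.
No century exceptions apply. Count: 16.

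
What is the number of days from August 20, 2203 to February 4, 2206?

899

Day-of-year of August 20, 2203: 232.
Day-of-year of February 4, 2206: 35.
2203 has 365 days, so 365 − 232 = 133 days remain in 2203.
Full years: 2204: 366; 2205: 365. Sum = 731.
Total: 133 + 731 + 35 = 899 days.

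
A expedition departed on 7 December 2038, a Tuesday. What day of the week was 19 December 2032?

Sunday

Count forward from the earlier date (December 19, 2032) to the later (December 7, 2038):
December 19, 2032 → December 19, 2033: 365 days.
December 19, 2033 → December 19, 2034: 365 days.
December 19, 2034 → December 19, 2035: 365 days.
December 19, 2035 → December 19, 2036: 366 days (2036 is a leap year).
December 19, 2036 → December 19, 2037: 365 days.
December 2037: 31 − 19 = 12 days remain.
Then 11 full months totalling 334 days.
December 1–7, 2038: 7 days.
Residual: 353 days.
Total: 2179 days.
2179 mod 7 = 2, so 2 days before Tuesday is Sunday.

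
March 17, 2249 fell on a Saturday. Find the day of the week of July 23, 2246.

Thursday

Count forward from the earlier date (July 23, 2246) to the later (March 17, 2249):
July 23, 2246 → July 23, 2247: 365 days.
July 23, 2247 → July 23, 2248: 366 days (2248 is a leap year).
July 2248: 31 − 23 = 8 days remain.
Then August (31), September (30), October (31), November (30), December (31), January (31), February 2249 (28): 31 + 30 + 31 + 30 + 31 + 31 + 28 = 212 days.
March 1–17, 2249: 17 days.
Residual: 237 days.
Total: 968 days.
968 mod 7 = 2, so 2 days before Saturday is Thursday.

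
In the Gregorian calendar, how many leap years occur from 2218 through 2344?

Years divisible by 4: 2220, 2224, …, 2344 — 32 in all.
Of these, 2300 is divisible by 100 but not 400, so not leap.
Leap years: 32 − 1 = 31.

31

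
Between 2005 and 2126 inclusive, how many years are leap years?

29

Years divisible by 4: 2008, 2012, …, 2124 — 30 in all.
Of these, 2100 is divisible by 100 but not 400, so not leap.
Leap years: 30 − 1 = 29.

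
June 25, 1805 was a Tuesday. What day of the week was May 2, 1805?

Count forward from the earlier date (May 2, 1805) to the later (June 25, 1805):
May 1805: 31 − 2 = 29 days remain.
June 1–25, 1805: 25 days.
Total: 29 + 25 = 54 days.
54 mod 7 = 5, so 5 days before Tuesday is Thursday.

Thursday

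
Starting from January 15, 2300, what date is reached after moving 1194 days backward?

October 8, 2296

Count 1194 days before January 15, 2300:
Day-of-year of October 8, 2296: 282.
Day-of-year of January 15, 2300: 15.
2296 has 366 days, so 366 − 282 = 84 days remain in 2296.
Full years: 2297: 365; 2298: 365; 2299: 365. Sum = 1095.
Total: 84 + 1095 + 15 = 1194 days.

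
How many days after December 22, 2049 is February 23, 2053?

Day-of-year of December 22, 2049: 356.
Day-of-year of February 23, 2053: 54.
2049 has 365 days, so 365 − 356 = 9 days remain in 2049.
Full years: 2050: 365; 2051: 365; 2052: 366. Sum = 1096.
Total: 9 + 1096 + 54 = 1159 days.

1159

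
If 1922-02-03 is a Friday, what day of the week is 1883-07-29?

Count forward from the earlier date (July 29, 1883) to the later (February 3, 1922):
Day-of-year of July 29, 1883: 210.
Day-of-year of February 3, 1922: 34.
1883 has 365 days, so 365 − 210 = 155 days remain in 1883.
Full years 1884–1921: 29 common + 9 leap = 29×365 + 9×366 = 13879 days.
Total: 155 + 13879 + 34 = 14068 days.
14068 mod 7 = 5, so 5 days before Friday is Sunday.

Sunday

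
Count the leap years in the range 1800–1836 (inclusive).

Years divisible by 4 in [1800, 1836]: 1800, 1804, 1808, 1812, 1816, 1820, 1824, 1828, 1832, 1836.
Of these, 1800 is divisible by 100 but not 400, so not leap.
Leap years: 10 − 1 = 9.

9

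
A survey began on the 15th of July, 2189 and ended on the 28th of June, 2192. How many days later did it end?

Day-of-year of July 15, 2189: 196.
Day-of-year of June 28, 2192: 180.
2189 has 365 days, so 365 − 196 = 169 days remain in 2189.
Full years: 2190: 365; 2191: 365. Sum = 730.
Total: 169 + 730 + 180 = 1079 days.

1079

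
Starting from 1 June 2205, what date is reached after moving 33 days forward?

4 July 2205

Count 33 days after June 1, 2205:
June 2205: 30 − 1 = 29 days remain.
July 1–4, 2205: 4 days.
Total: 29 + 4 = 33 days.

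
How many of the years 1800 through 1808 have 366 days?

2

Years divisible by 4 in [1800, 1808]: 1800, 1804, 1808.
Of these, 1800 is divisible by 100 but not 400, so not leap.
Leap years: 3 − 1 = 2.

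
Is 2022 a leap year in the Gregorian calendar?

2022 is not a leap year.

No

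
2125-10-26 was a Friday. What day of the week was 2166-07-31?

From October 26, 2125 to October 26, 2165: 40 years, of which 10 contain a Feb 29 — 30×365 + 10×366 = 14610 days.
October 2165: 31 − 26 = 5 days remain.
Then November (30), December (31), January (31), February 2166 (28), March (31), April (30), May (31), June (30): 30 + 31 + 31 + 28 + 31 + 30 + 31 + 30 = 242 days.
July 1–31, 2166: 31 days.
Residual: 278 days.
Total: 14888 days.
14888 mod 7 = 6, so 6 days after Friday is Thursday.

Thursday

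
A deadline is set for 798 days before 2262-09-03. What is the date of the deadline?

2260-06-27

Count 798 days before September 3, 2262:
June 27, 2260 → June 27, 2261: 365 days.
June 27, 2261 → June 27, 2262: 365 days.
June 2262: 30 − 27 = 3 days remain.
Then July (31), August (31): 31 + 31 = 62 days.
September 1–3, 2262: 3 days.
Residual: 68 days.
Total: 798 days.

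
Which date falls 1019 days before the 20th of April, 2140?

the 6th of July, 2137

Count 1019 days before April 20, 2140:
July 6, 2137 → July 6, 2138: 365 days.
July 6, 2138 → July 6, 2139: 365 days.
July 2139: 31 − 6 = 25 days remain.
Then August (31), September (30), October (31), November (30), December (31), January (31), February 2140 (29), March (31): 31 + 30 + 31 + 30 + 31 + 31 + 29 + 31 = 244 days.
April 1–20, 2140: 20 days.
Residual: 289 days.
Total: 1019 days.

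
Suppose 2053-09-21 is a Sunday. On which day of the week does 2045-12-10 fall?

Count forward from the earlier date (December 10, 2045) to the later (September 21, 2053):
From December 10, 2045 to December 10, 2052: 7 years, of which 2 contain a Feb 29 — 5×365 + 2×366 = 2557 days.
December 2052: 31 − 10 = 21 days remain.
Then January (31), February 2053 (28), March (31), April (30), May (31), June (30), July (31), August (31): 31 + 28 + 31 + 30 + 31 + 30 + 31 + 31 = 243 days.
September 1–21, 2053: 21 days.
Residual: 285 days.
Total: 2842 days.
2842 is a multiple of 7, so 2045-12-10 falls on the same weekday: Sunday.

Sunday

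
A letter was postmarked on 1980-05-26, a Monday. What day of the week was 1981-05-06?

May 1980: 31 − 26 = 5 days remain.
Then 11 full months totalling 334 days.
May 1–6, 1981: 6 days.
Residual: 345 days.
Total: 345 days.
345 mod 7 = 2, so 2 days after Monday is Wednesday.

Wednesday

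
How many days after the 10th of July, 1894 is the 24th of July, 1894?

14

Within July 1894: 24 − 10 = 14 days.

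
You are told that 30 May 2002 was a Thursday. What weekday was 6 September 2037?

Day-of-year of May 30, 2002: 150.
Day-of-year of September 6, 2037: 249.
2002 has 365 days, so 365 − 150 = 215 days remain in 2002.
Full years 2003–2036: 25 common + 9 leap = 25×365 + 9×366 = 12419 days.
Total: 215 + 12419 + 249 = 12883 days.
12883 mod 7 = 3, so 3 days after Thursday is Sunday.

Sunday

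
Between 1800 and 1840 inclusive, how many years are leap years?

10

Years divisible by 4 in [1800, 1840]: 1800, 1804, 1808, 1812, 1816, 1820, 1824, 1828, 1832, 1836, 1840.
Of these, 1800 is divisible by 100 but not 400, so not leap.
Leap years: 11 − 1 = 10.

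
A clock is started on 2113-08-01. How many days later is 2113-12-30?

151

August 2113: 31 − 1 = 30 days remain.
Then September (30), October (31), November (30): 30 + 31 + 30 = 91 days.
December 1–30, 2113: 30 days.
Total: 30 + 91 + 30 = 151 days.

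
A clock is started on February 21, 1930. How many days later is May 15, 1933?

1179

Day-of-year of February 21, 1930: 52.
Day-of-year of May 15, 1933: 135.
1930 has 365 days, so 365 − 52 = 313 days remain in 1930.
Full years: 1931: 365; 1932: 366. Sum = 731.
Total: 313 + 731 + 135 = 1179 days.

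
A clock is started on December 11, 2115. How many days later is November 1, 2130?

From December 11, 2115 to December 11, 2129: 14 years, of which 4 contain a Feb 29 — 10×365 + 4×366 = 5114 days.
December 2129: 31 − 11 = 20 days remain.
Then 10 full months totalling 304 days.
November 1, 2130: 1 day.
Residual: 325 days.
Total: 5439 days.

5439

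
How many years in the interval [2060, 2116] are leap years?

14

Years divisible by 4: 2060, 2064, …, 2116 — 15 in all.
Of these, 2100 is divisible by 100 but not 400, so not leap.
Leap years: 15 − 1 = 14.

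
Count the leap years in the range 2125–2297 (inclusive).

Years divisible by 4: 2128, 2132, …, 2296 — 43 in all.
Of these, 2200 is divisible by 100 but not 400, so not leap.
Leap years: 43 − 1 = 42.

42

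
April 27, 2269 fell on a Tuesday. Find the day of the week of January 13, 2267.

Sunday

Count forward from the earlier date (January 13, 2267) to the later (April 27, 2269):
January 2267: 31 − 13 = 18 days remain.
Then 26 full months totalling 790 days.
April 1–27, 2269: 27 days.
Total: 18 + 790 + 27 = 835 days.
835 mod 7 = 2, so 2 days before Tuesday is Sunday.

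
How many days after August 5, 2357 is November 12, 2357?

August 2357: 31 − 5 = 26 days remain.
Then September (30), October (31): 30 + 31 = 61 days.
November 1–12, 2357: 12 days.
Total: 26 + 61 + 12 = 99 days.

99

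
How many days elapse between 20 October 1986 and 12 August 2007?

Day-of-year of October 20, 1986: 293.
Day-of-year of August 12, 2007: 224.
1986 has 365 days, so 365 − 293 = 72 days remain in 1986.
Full years 1987–2006: 15 common + 5 leap = 15×365 + 5×366 = 7305 days.
Total: 72 + 7305 + 224 = 7601 days.

7601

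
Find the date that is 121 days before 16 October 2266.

17 June 2266

Count 121 days before October 16, 2266:
June 2266: 30 − 17 = 13 days remain.
Then July (31), August (31), September (30): 31 + 31 + 30 = 92 days.
October 1–16, 2266: 16 days.
Total: 13 + 92 + 16 = 121 days.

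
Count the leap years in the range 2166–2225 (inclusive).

14

Years divisible by 4: 2168, 2172, …, 2224 — 15 in all.
Of these, 2200 is divisible by 100 but not 400, so not leap.
Leap years: 15 − 1 = 14.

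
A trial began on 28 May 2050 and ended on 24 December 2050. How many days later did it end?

May 2050: 31 − 28 = 3 days remain.
Then June (30), July (31), August (31), September (30), October (31), November (30): 30 + 31 + 31 + 30 + 31 + 30 = 183 days.
December 1–24, 2050: 24 days.
Total: 3 + 183 + 24 = 210 days.

210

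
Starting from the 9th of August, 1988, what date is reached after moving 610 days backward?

the 8th of December, 1986

Count 610 days before August 9, 1988:
Day-of-year of December 8, 1986: 342.
Day-of-year of August 9, 1988: 222.
1986 has 365 days, so 365 − 342 = 23 days remain in 1986.
Full years: 1987: 365. Sum = 365.
Total: 23 + 365 + 222 = 610 days.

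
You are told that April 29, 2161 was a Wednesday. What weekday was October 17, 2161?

Saturday

April 2161: 30 − 29 = 1 day remains.
Then May (31), June (30), July (31), August (31), September (30): 31 + 30 + 31 + 31 + 30 = 153 days.
October 1–17, 2161: 17 days.
Total: 1 + 153 + 17 = 171 days.
171 mod 7 = 3, so 3 days after Wednesday is Saturday.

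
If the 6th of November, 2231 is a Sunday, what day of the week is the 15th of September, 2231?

Thursday

Count forward from the earlier date (September 15, 2231) to the later (November 6, 2231):
September 2231: 30 − 15 = 15 days remain.
Then October (31): 31 days.
November 1–6, 2231: 6 days.
Total: 15 + 31 + 6 = 52 days.
52 mod 7 = 3, so 3 days before Sunday is Thursday.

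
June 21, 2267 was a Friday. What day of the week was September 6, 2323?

Day-of-year of June 21, 2267: 172.
Day-of-year of September 6, 2323: 249.
2267 has 365 days, so 365 − 172 = 193 days remain in 2267.
Full years 2268–2322: 42 common + 13 leap = 42×365 + 13×366 = 20088 days.
Total: 193 + 20088 + 249 = 20530 days.
20530 mod 7 = 6, so 6 days after Friday is Thursday.

Thursday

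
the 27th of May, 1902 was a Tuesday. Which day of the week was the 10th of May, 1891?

Count forward from the earlier date (May 10, 1891) to the later (May 27, 1902):
From May 10, 1891 to May 10, 1902: 11 years, of which 2 contain a Feb 29 — 9×365 + 2×366 = 4017 days.
(1900 is not a leap year (divisible by 100 but not 400).)
Within May 1902: 27 − 10 = 17 days.
Total: 4034 days.
4034 mod 7 = 2, so 2 days before Tuesday is Sunday.

Sunday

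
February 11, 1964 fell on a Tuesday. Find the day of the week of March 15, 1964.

Sunday

February 1964: 29 − 11 = 18 days remain (1964 is a leap year, so February has 29 days).
March 1–15, 1964: 15 days.
Total: 18 + 15 = 33 days.
33 mod 7 = 5, so 5 days after Tuesday is Sunday.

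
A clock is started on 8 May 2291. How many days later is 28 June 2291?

May 2291: 31 − 8 = 23 days remain.
June 1–28, 2291: 28 days.
Total: 23 + 28 = 51 days.

51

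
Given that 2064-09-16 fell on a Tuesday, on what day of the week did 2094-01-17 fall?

Day-of-year of September 16, 2064: 260.
Day-of-year of January 17, 2094: 17.
2064 has 366 days, so 366 − 260 = 106 days remain in 2064.
Full years 2065–2093: 22 common + 7 leap = 22×365 + 7×366 = 10592 days.
Total: 106 + 10592 + 17 = 10715 days.
10715 mod 7 = 5, so 5 days after Tuesday is Sunday.

Sunday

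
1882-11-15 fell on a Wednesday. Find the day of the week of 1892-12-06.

Day-of-year of November 15, 1882: 319.
Day-of-year of December 6, 1892: 341.
1882 has 365 days, so 365 − 319 = 46 days remain in 1882.
Full years 1883–1891: 7 common + 2 leap = 7×365 + 2×366 = 3287 days.
Total: 46 + 3287 + 341 = 3674 days.
3674 mod 7 = 6, so 6 days after Wednesday is Tuesday.

Tuesday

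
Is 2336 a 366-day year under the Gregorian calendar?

Yes

2336 is a leap year.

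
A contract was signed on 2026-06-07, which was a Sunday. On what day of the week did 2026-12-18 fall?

Friday

June 2026: 30 − 7 = 23 days remain.
Then July (31), August (31), September (30), October (31), November (30): 31 + 31 + 30 + 31 + 30 = 153 days.
December 1–18, 2026: 18 days.
Total: 23 + 153 + 18 = 194 days.
194 mod 7 = 5, so 5 days after Sunday is Friday.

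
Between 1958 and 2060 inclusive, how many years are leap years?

Years divisible by 4: 1960, 1964, …, 2060 — 26 in all.
2000 is divisible by 400, so still leap.
No century exceptions apply. Count: 26.

26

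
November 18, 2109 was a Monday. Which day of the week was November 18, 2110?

Tuesday

Day-of-year of November 18, 2109: 322.
Day-of-year of November 18, 2110: 322.
2109 has 365 days, so 365 − 322 = 43 days remain in 2109.
Total: 43 + 322 = 365 days.
365 mod 7 = 1, so 1 day after Monday is Tuesday.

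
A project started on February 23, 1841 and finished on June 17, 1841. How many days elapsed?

114

February 1841: 28 − 23 = 5 days remain (1841 is not a leap year, so February has 28 days).
Then March (31), April (30), May (31): 31 + 30 + 31 = 92 days.
June 1–17, 1841: 17 days.
Total: 5 + 92 + 17 = 114 days.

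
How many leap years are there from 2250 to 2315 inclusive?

15

Years divisible by 4: 2252, 2256, …, 2312 — 16 in all.
Of these, 2300 is divisible by 100 but not 400, so not leap.
Leap years: 16 − 1 = 15.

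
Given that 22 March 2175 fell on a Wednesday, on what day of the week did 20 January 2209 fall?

From March 22, 2175 to March 22, 2208: 33 years, of which 8 contain a Feb 29 — 25×365 + 8×366 = 12053 days.
(2200 is not a leap year (divisible by 100 but not 400).)
March 2208: 31 − 22 = 9 days remain.
Then 9 full months totalling 275 days.
January 1–20, 2209: 20 days.
Residual: 304 days.
Total: 12357 days.
12357 mod 7 = 2, so 2 days after Wednesday is Friday.

Friday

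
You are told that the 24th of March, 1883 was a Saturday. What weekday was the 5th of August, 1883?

March 1883: 31 − 24 = 7 days remain.
Then April (30), May (31), June (30), July (31): 30 + 31 + 30 + 31 = 122 days.
August 1–5, 1883: 5 days.
Total: 7 + 122 + 5 = 134 days.
134 mod 7 = 1, so 1 day after Saturday is Sunday.

Sunday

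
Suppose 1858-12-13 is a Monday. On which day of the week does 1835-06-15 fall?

Count forward from the earlier date (June 15, 1835) to the later (December 13, 1858):
Day-of-year of June 15, 1835: 166.
Day-of-year of December 13, 1858: 347.
1835 has 365 days, so 365 − 166 = 199 days remain in 1835.
Full years 1836–1857: 16 common + 6 leap = 16×365 + 6×366 = 8036 days.
Total: 199 + 8036 + 347 = 8582 days.
8582 is a multiple of 7, so 1835-06-15 falls on the same weekday: Monday.

Monday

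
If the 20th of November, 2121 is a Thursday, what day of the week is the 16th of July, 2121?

Wednesday

Count forward from the earlier date (July 16, 2121) to the later (November 20, 2121):
July 2121: 31 − 16 = 15 days remain.
Then August (31), September (30), October (31): 31 + 30 + 31 = 92 days.
November 1–20, 2121: 20 days.
Total: 15 + 92 + 20 = 127 days.
127 mod 7 = 1, so 1 day before Thursday is Wednesday.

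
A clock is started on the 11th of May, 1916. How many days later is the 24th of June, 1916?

44

May 1916: 31 − 11 = 20 days remain.
June 1–24, 1916: 24 days.
Total: 20 + 24 = 44 days.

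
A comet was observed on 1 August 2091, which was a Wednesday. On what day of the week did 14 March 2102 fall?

Tuesday

Day-of-year of August 1, 2091: 213.
Day-of-year of March 14, 2102: 73.
2091 has 365 days, so 365 − 213 = 152 days remain in 2091.
Full years 2092–2101: 8 common + 2 leap = 8×365 + 2×366 = 3652 days.
Total: 152 + 3652 + 73 = 3877 days.
3877 mod 7 = 6, so 6 days after Wednesday is Tuesday.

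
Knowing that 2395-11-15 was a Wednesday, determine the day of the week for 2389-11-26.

Sunday

Count forward from the earlier date (November 26, 2389) to the later (November 15, 2395):
November 26, 2389 → November 26, 2390: 365 days.
November 26, 2390 → November 26, 2391: 365 days.
November 26, 2391 → November 26, 2392: 366 days (2392 is a leap year).
November 26, 2392 → November 26, 2393: 365 days.
November 26, 2393 → November 26, 2394: 365 days.
November 2394: 30 − 26 = 4 days remain.
Then 11 full months totalling 335 days.
November 1–15, 2395: 15 days.
Residual: 354 days.
Total: 2180 days.
2180 mod 7 = 3, so 3 days before Wednesday is Sunday.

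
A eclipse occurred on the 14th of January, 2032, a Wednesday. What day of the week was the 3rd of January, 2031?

Count forward from the earlier date (January 3, 2031) to the later (January 14, 2032):
Day-of-year of January 3, 2031: 3.
Day-of-year of January 14, 2032: 14.
2031 has 365 days, so 365 − 3 = 362 days remain in 2031.
Total: 362 + 14 = 376 days.
376 mod 7 = 5, so 5 days before Wednesday is Friday.

Friday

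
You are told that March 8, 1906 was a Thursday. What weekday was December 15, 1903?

Count forward from the earlier date (December 15, 1903) to the later (March 8, 1906):
Day-of-year of December 15, 1903: 349.
Day-of-year of March 8, 1906: 67.
1903 has 365 days, so 365 − 349 = 16 days remain in 1903.
Full years: 1904: 366; 1905: 365. Sum = 731.
Total: 16 + 731 + 67 = 814 days.
814 mod 7 = 2, so 2 days before Thursday is Tuesday.

Tuesday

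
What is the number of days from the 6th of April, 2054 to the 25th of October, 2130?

From April 6, 2054 to April 6, 2130: 76 years, of which 18 contain a Feb 29 — 58×365 + 18×366 = 27758 days.
(2100 is not a leap year (divisible by 100 but not 400).)
April 2130: 30 − 6 = 24 days remain.
Then May (31), June (30), July (31), August (31), September (30): 31 + 30 + 31 + 31 + 30 = 153 days.
October 1–25, 2130: 25 days.
Residual: 202 days.
Total: 27960 days.

27960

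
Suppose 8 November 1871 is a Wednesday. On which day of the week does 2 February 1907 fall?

From November 8, 1871 to November 8, 1906: 35 years, of which 8 contain a Feb 29 — 27×365 + 8×366 = 12783 days.
(1900 is not a leap year (divisible by 100 but not 400).)
November 1906: 30 − 8 = 22 days remain.
Then December (31), January (31): 31 + 31 = 62 days.
February 1–2, 1907: 2 days (1907 is not a leap year).
Residual: 86 days.
Total: 12869 days.
12869 mod 7 = 3, so 3 days after Wednesday is Saturday.

Saturday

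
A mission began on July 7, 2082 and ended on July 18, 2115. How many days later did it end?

Day-of-year of July 7, 2082: 188.
Day-of-year of July 18, 2115: 199.
2082 has 365 days, so 365 − 188 = 177 days remain in 2082.
Full years 2083–2114: 25 common + 7 leap = 25×365 + 7×366 = 11687 days.
Total: 177 + 11687 + 199 = 12063 days.

12063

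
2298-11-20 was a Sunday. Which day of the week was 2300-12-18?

Tuesday

November 20, 2298 → November 20, 2299: 365 days.
November 20, 2299 → November 20, 2300: 365 days (2300 is not a leap year (divisible by 100 but not 400)).
November 2300: 30 − 20 = 10 days remain.
December 1–18, 2300: 18 days.
Residual: 28 days.
Total: 758 days.
758 mod 7 = 2, so 2 days after Sunday is Tuesday.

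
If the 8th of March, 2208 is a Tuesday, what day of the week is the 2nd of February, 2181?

Count forward from the earlier date (February 2, 2181) to the later (March 8, 2208):
Day-of-year of February 2, 2181: 33.
Day-of-year of March 8, 2208: 68.
2181 has 365 days, so 365 − 33 = 332 days remain in 2181.
Full years 2182–2207: 21 common + 5 leap = 21×365 + 5×366 = 9495 days.
Total: 332 + 9495 + 68 = 9895 days.
9895 mod 7 = 4, so 4 days before Tuesday is Friday.

Friday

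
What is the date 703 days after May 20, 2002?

April 22, 2004

Count 703 days after May 20, 2002:
May 2002: 31 − 20 = 11 days remain.
Then 22 full months totalling 670 days.
April 1–22, 2004: 22 days.
Total: 11 + 670 + 22 = 703 days.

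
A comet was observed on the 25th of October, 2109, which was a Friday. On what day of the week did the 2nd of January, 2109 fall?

Wednesday

Count forward from the earlier date (January 2, 2109) to the later (October 25, 2109):
January 2109: 31 − 2 = 29 days remain.
Then February 2109 (28), March (31), April (30), May (31), June (30), July (31), August (31), September (30): 28 + 31 + 30 + 31 + 30 + 31 + 31 + 30 = 242 days.
October 1–25, 2109: 25 days.
Total: 29 + 242 + 25 = 296 days.
296 mod 7 = 2, so 2 days before Friday is Wednesday.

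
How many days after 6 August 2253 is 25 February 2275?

From August 6, 2253 to August 6, 2274: 21 years, of which 5 contain a Feb 29 — 16×365 + 5×366 = 7670 days.
August 2274: 31 − 6 = 25 days remain.
Then September (30), October (31), November (30), December (31), January (31): 30 + 31 + 30 + 31 + 31 = 153 days.
February 1–25, 2275: 25 days (2275 is not a leap year).
Residual: 203 days.
Total: 7873 days.

7873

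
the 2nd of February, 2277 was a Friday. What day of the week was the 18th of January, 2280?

Day-of-year of February 2, 2277: 33.
Day-of-year of January 18, 2280: 18.
2277 has 365 days, so 365 − 33 = 332 days remain in 2277.
Full years: 2278: 365; 2279: 365. Sum = 730.
Total: 332 + 730 + 18 = 1080 days.
1080 mod 7 = 2, so 2 days after Friday is Sunday.

Sunday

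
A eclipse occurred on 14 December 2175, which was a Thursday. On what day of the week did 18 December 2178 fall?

Friday

December 14, 2175 → December 14, 2176: 366 days (2176 is a leap year).
December 14, 2176 → December 14, 2177: 365 days.
December 14, 2177 → December 14, 2178: 365 days.
Within December 2178: 18 − 14 = 4 days.
Total: 1100 days.
1100 mod 7 = 1, so 1 day after Thursday is Friday.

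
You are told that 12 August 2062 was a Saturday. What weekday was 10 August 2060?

Tuesday

Count forward from the earlier date (August 10, 2060) to the later (August 12, 2062):
August 10, 2060 → August 10, 2061: 365 days.
August 10, 2061 → August 10, 2062: 365 days.
Within August 2062: 12 − 10 = 2 days.
Total: 732 days.
732 mod 7 = 4, so 4 days before Saturday is Tuesday.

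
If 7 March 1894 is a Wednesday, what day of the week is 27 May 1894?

March 1894: 31 − 7 = 24 days remain.
Then April (30): 30 days.
May 1–27, 1894: 27 days.
Total: 24 + 30 + 27 = 81 days.
81 mod 7 = 4, so 4 days after Wednesday is Sunday.

Sunday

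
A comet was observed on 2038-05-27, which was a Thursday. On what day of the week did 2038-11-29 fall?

May 2038: 31 − 27 = 4 days remain.
Then June (30), July (31), August (31), September (30), October (31): 30 + 31 + 31 + 30 + 31 = 153 days.
November 1–29, 2038: 29 days.
Total: 4 + 153 + 29 = 186 days.
186 mod 7 = 4, so 4 days after Thursday is Monday.

Monday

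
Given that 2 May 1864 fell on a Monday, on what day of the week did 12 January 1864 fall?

Tuesday

Count forward from the earlier date (January 12, 1864) to the later (May 2, 1864):
January 1864: 31 − 12 = 19 days remain.
Then February 1864 (29), March (31), April (30): 29 + 31 + 30 = 90 days.
May 1–2, 1864: 2 days.
Total: 19 + 90 + 2 = 111 days.
111 mod 7 = 6, so 6 days before Monday is Tuesday.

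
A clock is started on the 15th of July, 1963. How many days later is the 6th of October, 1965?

Day-of-year of July 15, 1963: 196.
Day-of-year of October 6, 1965: 279.
1963 has 365 days, so 365 − 196 = 169 days remain in 1963.
Full years: 1964: 366. Sum = 366.
Total: 169 + 366 + 279 = 814 days.

814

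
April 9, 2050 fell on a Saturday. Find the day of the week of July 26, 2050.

Tuesday

April 2050: 30 − 9 = 21 days remain.
Then May (31), June (30): 31 + 30 = 61 days.
July 1–26, 2050: 26 days.
Total: 21 + 61 + 26 = 108 days.
108 mod 7 = 3, so 3 days after Saturday is Tuesday.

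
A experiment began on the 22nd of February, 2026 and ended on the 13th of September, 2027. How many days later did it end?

February 22, 2026 → February 22, 2027: 365 days.
February 2027: 28 − 22 = 6 days remain (2027 is not a leap year, so February has 28 days).
Then March (31), April (30), May (31), June (30), July (31), August (31): 31 + 30 + 31 + 30 + 31 + 31 = 184 days.
September 1–13, 2027: 13 days.
Residual: 203 days.
Total: 568 days.

568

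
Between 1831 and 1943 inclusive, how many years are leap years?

Years divisible by 4: 1832, 1836, …, 1940 — 28 in all.
Of these, 1900 is divisible by 100 but not 400, so not leap.
Leap years: 28 − 1 = 27.

27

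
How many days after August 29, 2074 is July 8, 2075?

313

Day-of-year of August 29, 2074: 241.
Day-of-year of July 8, 2075: 189.
2074 has 365 days, so 365 − 241 = 124 days remain in 2074.
Total: 124 + 189 = 313 days.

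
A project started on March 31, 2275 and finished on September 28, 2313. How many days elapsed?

Day-of-year of March 31, 2275: 90.
Day-of-year of September 28, 2313: 271.
2275 has 365 days, so 365 − 90 = 275 days remain in 2275.
Full years 2276–2312: 28 common + 9 leap = 28×365 + 9×366 = 13514 days.
Total: 275 + 13514 + 271 = 14060 days.

14060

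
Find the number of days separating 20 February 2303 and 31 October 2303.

253

February 2303: 28 − 20 = 8 days remain (2303 is not a leap year, so February has 28 days).
Then March (31), April (30), May (31), June (30), July (31), August (31), September (30): 31 + 30 + 31 + 30 + 31 + 31 + 30 = 214 days.
October 1–31, 2303: 31 days.
Total: 8 + 214 + 31 = 253 days.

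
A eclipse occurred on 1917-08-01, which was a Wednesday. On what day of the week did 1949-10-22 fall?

Saturday

From August 1, 1917 to August 1, 1949: 32 years, of which 8 contain a Feb 29 — 24×365 + 8×366 = 11688 days.
August 1949: 31 − 1 = 30 days remain.
Then September (30): 30 days.
October 1–22, 1949: 22 days.
Residual: 82 days.
Total: 11770 days.
11770 mod 7 = 3, so 3 days after Wednesday is Saturday.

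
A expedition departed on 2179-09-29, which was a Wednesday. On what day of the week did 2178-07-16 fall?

Thursday

Count forward from the earlier date (July 16, 2178) to the later (September 29, 2179):
July 16, 2178 → July 16, 2179: 365 days.
July 2179: 31 − 16 = 15 days remain.
Then August (31): 31 days.
September 1–29, 2179: 29 days.
Residual: 75 days.
Total: 440 days.
440 mod 7 = 6, so 6 days before Wednesday is Thursday.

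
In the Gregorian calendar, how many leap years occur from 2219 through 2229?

Years divisible by 4 in [2219, 2229]: 2220, 2224, 2228.
No century exceptions apply. Count: 3.

3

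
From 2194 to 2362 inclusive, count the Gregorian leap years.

40

Years divisible by 4: 2196, 2200, …, 2360 — 42 in all.
Of these, 2200, 2300 are divisible by 100 but not 400, so not leap.
Leap years: 42 − 2 = 40.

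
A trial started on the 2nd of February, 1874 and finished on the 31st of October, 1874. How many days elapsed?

February 1874: 28 − 2 = 26 days remain (1874 is not a leap year, so February has 28 days).
Then March (31), April (30), May (31), June (30), July (31), August (31), September (30): 31 + 30 + 31 + 30 + 31 + 31 + 30 = 214 days.
October 1–31, 1874: 31 days.
Total: 26 + 214 + 31 = 271 days.

271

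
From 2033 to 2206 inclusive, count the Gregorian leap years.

Years divisible by 4: 2036, 2040, …, 2204 — 43 in all.
Of these, 2100, 2200 are divisible by 100 but not 400, so not leap.
Leap years: 43 − 2 = 41.

41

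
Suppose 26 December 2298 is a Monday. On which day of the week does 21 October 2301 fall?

Monday

December 26, 2298 → December 26, 2299: 365 days.
December 26, 2299 → December 26, 2300: 365 days (2300 is not a leap year (divisible by 100 but not 400)).
December 2300: 31 − 26 = 5 days remain.
Then 9 full months totalling 273 days.
October 1–21, 2301: 21 days.
Residual: 299 days.
Total: 1029 days.
1029 is a multiple of 7, so 21 October 2301 falls on the same weekday: Monday.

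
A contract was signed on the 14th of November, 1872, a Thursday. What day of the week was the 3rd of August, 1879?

Sunday

Day-of-year of November 14, 1872: 319.
Day-of-year of August 3, 1879: 215.
1872 has 366 days, so 366 − 319 = 47 days remain in 1872.
Full years: 1873: 365; 1874: 365; 1875: 365; 1876: 366; 1877: 365; 1878: 365. Sum = 2191.
Total: 47 + 2191 + 215 = 2453 days.
2453 mod 7 = 3, so 3 days after Thursday is Sunday.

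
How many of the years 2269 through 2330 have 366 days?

Years divisible by 4: 2272, 2276, …, 2328 — 15 in all.
Of these, 2300 is divisible by 100 but not 400, so not leap.
Leap years: 15 − 1 = 14.

14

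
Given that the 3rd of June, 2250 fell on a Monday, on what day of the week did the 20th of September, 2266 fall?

Thursday

From June 3, 2250 to June 3, 2266: 16 years, of which 4 contain a Feb 29 — 12×365 + 4×366 = 5844 days.
June 2266: 30 − 3 = 27 days remain.
Then July (31), August (31): 31 + 31 = 62 days.
September 1–20, 2266: 20 days.
Residual: 109 days.
Total: 5953 days.
5953 mod 7 = 3, so 3 days after Monday is Thursday.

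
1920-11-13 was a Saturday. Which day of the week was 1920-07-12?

Count forward from the earlier date (July 12, 1920) to the later (November 13, 1920):
July 1920: 31 − 12 = 19 days remain.
Then August (31), September (30), October (31): 31 + 30 + 31 = 92 days.
November 1–13, 1920: 13 days.
Total: 19 + 92 + 13 = 124 days.
124 mod 7 = 5, so 5 days before Saturday is Monday.

Monday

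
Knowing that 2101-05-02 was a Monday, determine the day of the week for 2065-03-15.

Sunday

Count forward from the earlier date (March 15, 2065) to the later (May 2, 2101):
Day-of-year of March 15, 2065: 74.
Day-of-year of May 2, 2101: 122.
2065 has 365 days, so 365 − 74 = 291 days remain in 2065.
Full years 2066–2100: 27 common + 8 leap = 27×365 + 8×366 = 12783 days.
Total: 291 + 12783 + 122 = 13196 days.
13196 mod 7 = 1, so 1 day before Monday is Sunday.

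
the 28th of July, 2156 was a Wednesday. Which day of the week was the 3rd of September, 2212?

Day-of-year of July 28, 2156: 210.
Day-of-year of September 3, 2212: 247.
2156 has 366 days, so 366 − 210 = 156 days remain in 2156.
Full years 2157–2211: 43 common + 12 leap = 43×365 + 12×366 = 20087 days.
Total: 156 + 20087 + 247 = 20490 days.
20490 mod 7 = 1, so 1 day after Wednesday is Thursday.

Thursday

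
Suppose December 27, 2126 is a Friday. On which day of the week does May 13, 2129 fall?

Day-of-year of December 27, 2126: 361.
Day-of-year of May 13, 2129: 133.
2126 has 365 days, so 365 − 361 = 4 days remain in 2126.
Full years: 2127: 365; 2128: 366. Sum = 731.
Total: 4 + 731 + 133 = 868 days.
868 is a multiple of 7, so May 13, 2129 falls on the same weekday: Friday.

Friday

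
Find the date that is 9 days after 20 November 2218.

29 November 2218

Count 9 days after November 20, 2218:
Within November 2218: 29 − 20 = 9 days.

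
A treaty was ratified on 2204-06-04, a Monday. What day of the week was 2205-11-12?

Tuesday

Day-of-year of June 4, 2204: 156.
Day-of-year of November 12, 2205: 316.
2204 has 366 days, so 366 − 156 = 210 days remain in 2204.
Total: 210 + 316 = 526 days.
526 mod 7 = 1, so 1 day after Monday is Tuesday.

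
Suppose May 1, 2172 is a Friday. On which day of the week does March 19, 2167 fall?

Thursday

Count forward from the earlier date (March 19, 2167) to the later (May 1, 2172):
Day-of-year of March 19, 2167: 78.
Day-of-year of May 1, 2172: 122.
2167 has 365 days, so 365 − 78 = 287 days remain in 2167.
Full years: 2168: 366; 2169: 365; 2170: 365; 2171: 365. Sum = 1461.
Total: 287 + 1461 + 122 = 1870 days.
1870 mod 7 = 1, so 1 day before Friday is Thursday.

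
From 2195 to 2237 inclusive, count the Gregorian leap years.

10

Years divisible by 4 in [2195, 2237]: 2196, 2200, 2204, 2208, 2212, 2216, 2220, 2224, 2228, 2232, 2236.
Of these, 2200 is divisible by 100 but not 400, so not leap.
Leap years: 11 − 1 = 10.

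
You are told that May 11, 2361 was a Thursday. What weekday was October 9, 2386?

Thursday

From May 11, 2361 to May 11, 2386: 25 years, of which 6 contain a Feb 29 — 19×365 + 6×366 = 9131 days.
May 2386: 31 − 11 = 20 days remain.
Then June (30), July (31), August (31), September (30): 30 + 31 + 31 + 30 = 122 days.
October 1–9, 2386: 9 days.
Residual: 151 days.
Total: 9282 days.
9282 is a multiple of 7, so October 9, 2386 falls on the same weekday: Thursday.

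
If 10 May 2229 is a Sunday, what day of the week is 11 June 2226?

Sunday

Count forward from the earlier date (June 11, 2226) to the later (May 10, 2229):
Day-of-year of June 11, 2226: 162.
Day-of-year of May 10, 2229: 130.
2226 has 365 days, so 365 − 162 = 203 days remain in 2226.
Full years: 2227: 365; 2228: 366. Sum = 731.
Total: 203 + 731 + 130 = 1064 days.
1064 is a multiple of 7, so 11 June 2226 falls on the same weekday: Sunday.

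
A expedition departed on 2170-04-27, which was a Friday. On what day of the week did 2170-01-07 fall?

Sunday

Count forward from the earlier date (January 7, 2170) to the later (April 27, 2170):
January 2170: 31 − 7 = 24 days remain.
Then February 2170 (28), March (31): 28 + 31 = 59 days.
April 1–27, 2170: 27 days.
Total: 24 + 59 + 27 = 110 days.
110 mod 7 = 5, so 5 days before Friday is Sunday.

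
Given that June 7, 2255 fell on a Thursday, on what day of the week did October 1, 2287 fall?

Saturday

From June 7, 2255 to June 7, 2287: 32 years, of which 8 contain a Feb 29 — 24×365 + 8×366 = 11688 days.
June 2287: 30 − 7 = 23 days remain.
Then July (31), August (31), September (30): 31 + 31 + 30 = 92 days.
October 1, 2287: 1 day.
Residual: 116 days.
Total: 11804 days.
11804 mod 7 = 2, so 2 days after Thursday is Saturday.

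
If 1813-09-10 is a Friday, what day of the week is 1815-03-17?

September 1813: 30 − 10 = 20 days remain.
Then 17 full months totalling 516 days.
March 1–17, 1815: 17 days.
Total: 20 + 516 + 17 = 553 days.
553 is a multiple of 7, so 1815-03-17 falls on the same weekday: Friday.

Friday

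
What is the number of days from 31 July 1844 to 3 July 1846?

July 31, 1844 → July 31, 1845: 365 days.
July 1845: 31 − 31 = 0 days remain.
Then 11 full months totalling 334 days.
July 1–3, 1846: 3 days.
Residual: 337 days.
Total: 702 days.

702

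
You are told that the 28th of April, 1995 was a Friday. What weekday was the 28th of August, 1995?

April 1995: 30 − 28 = 2 days remain.
Then May (31), June (30), July (31): 31 + 30 + 31 = 92 days.
August 1–28, 1995: 28 days.
Total: 2 + 92 + 28 = 122 days.
122 mod 7 = 3, so 3 days after Friday is Monday.

Monday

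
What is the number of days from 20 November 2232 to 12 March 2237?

1573

Day-of-year of November 20, 2232: 325.
Day-of-year of March 12, 2237: 71.
2232 has 366 days, so 366 − 325 = 41 days remain in 2232.
Full years: 2233: 365; 2234: 365; 2235: 365; 2236: 366. Sum = 1461.
Total: 41 + 1461 + 71 = 1573 days.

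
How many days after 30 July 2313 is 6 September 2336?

8439

From July 30, 2313 to July 30, 2336: 23 years, of which 6 contain a Feb 29 — 17×365 + 6×366 = 8401 days.
July 2336: 31 − 30 = 1 day remains.
Then August (31): 31 days.
September 1–6, 2336: 6 days.
Residual: 38 days.
Total: 8439 days.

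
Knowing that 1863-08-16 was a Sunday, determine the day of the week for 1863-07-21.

Count forward from the earlier date (July 21, 1863) to the later (August 16, 1863):
July 1863: 31 − 21 = 10 days remain.
August 1–16, 1863: 16 days.
Total: 10 + 16 = 26 days.
26 mod 7 = 5, so 5 days before Sunday is Tuesday.

Tuesday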